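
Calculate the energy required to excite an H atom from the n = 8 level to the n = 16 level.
0.159442 eV

The energy levels of a hydrogen-like atom are E_n = -13.6057 eV / n².

Energy at n = 8: E_8 = -13.6057 / 8² = -0.212589063 eV
Energy at n = 16: E_16 = -13.6057 / 16² = -0.053147266 eV

The excitation energy is the difference:
ΔE = E_16 - E_8
ΔE = -0.053147266 - (-0.212589063)
ΔE = 0.159442 eV

Since this is positive, energy must be absorbed (photon absorption).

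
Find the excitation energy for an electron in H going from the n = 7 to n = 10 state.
0.1416 eV

The energy levels of a hydrogen-like atom are E_n = -13.6057 eV / n².

Energy at n = 7: E_7 = -13.6057 / 7² = -0.2776673 eV
Energy at n = 10: E_10 = -13.6057 / 10² = -0.1360570 eV

The excitation energy is the difference:
ΔE = E_10 - E_7
ΔE = -0.1360570 - (-0.2776673)
ΔE = 0.1416 eV

Since this is positive, energy must be absorbed (photon absorption).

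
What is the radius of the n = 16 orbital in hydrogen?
13.5469 nm (or 135.4693 Å)

The Bohr radius formula is:
r_n = n² a₀ / Z

where a₀ = 0.0529177 nm is the Bohr radius.

For H (Z = 1) at n = 16:
r_16 = 16² × 0.0529177 nm / 1
r_16 = 256 × 0.0529177 nm / 1
r_16 = 13.54693 nm / 1
r_16 = 13.5469 nm

The electron orbits at approximately 13.5469 nm from the nucleus.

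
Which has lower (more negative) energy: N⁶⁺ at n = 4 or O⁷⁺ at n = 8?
N⁶⁺ at n = 4 (E = -41.667 eV)

Using E_n = -13.6057 Z² / n² eV:

N⁶⁺ (Z = 7) at n = 4:
E = -13.6057 × 7² / 4² = -13.6057 × 49 / 16 = -41.667456 eV

O⁷⁺ (Z = 8) at n = 8:
E = -13.6057 × 8² / 8² = -13.6057 × 64 / 64 = -13.605700 eV

Since -41.667456 eV < -13.605700 eV,
N⁶⁺ at n = 4 is more tightly bound (requires more energy to ionize).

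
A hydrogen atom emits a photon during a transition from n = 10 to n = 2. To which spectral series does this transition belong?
Balmer series

The spectral series in hydrogen are named based on the final (lower) energy level:
- Lyman series: n_final = 1 (ultraviolet)
- Balmer series: n_final = 2 (visible/near-UV)
- Paschen series: n_final = 3 (infrared)
- Brackett series: n_final = 4 (infrared)
- Pfund series: n_final = 5 (far infrared)

Since this transition ends at n = 2, it belongs to the Balmer series.

For reference, this 10 → 2 line has photon energy
ΔE = 13.6057 eV × (1/2² - 1/10²) = 3.26536800 eV,
corresponding to wavelength λ = hc/ΔE = 1239.84 eV·nm / 3.26536800 eV = 379.6938 nm in the visible/near-UV region.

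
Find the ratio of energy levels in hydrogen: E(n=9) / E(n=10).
1.235

Using E_n = -13.6057 Z² / n² eV with Z = 1:

E_9 = -13.6057 / 9² = -13.6057 / 81 = -0.167971605 eV
E_10 = -13.6057 / 10² = -13.6057 / 100 = -0.136057000 eV

The ratio is:
E_9/E_10 = (-0.167971605) / (-0.136057000)
E_9/E_10 = (-13.6057/81) / (-13.6057/100)
E_9/E_10 = 100/81
E_9/E_10 = 1.235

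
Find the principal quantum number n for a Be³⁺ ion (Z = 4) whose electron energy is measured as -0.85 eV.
n = 16

The exact energy levels follow E_n = -13.6057 Z² / n² eV with Z = 4.

The measured value (-0.85 eV) is reported to only 2 significant figures, so we must test candidate n values and see which one matches to that precision.

Candidate energies:
  n = 14:  E = -13.6057 × 4² / 14² = -1.11067 eV
  n = 15:  E = -13.6057 × 4² / 15² = -0.96752 eV
  n = 16:  E = -13.6057 × 4² / 16² = -0.85036 eV  ← matches
  n = 17:  E = -13.6057 × 4² / 17² = -0.75326 eV
  n = 18:  E = -13.6057 × 4² / 18² = -0.67189 eV

Checking against the measurement of -0.85 eV (2 sig figs), only n = 16 agrees:
E_16 = -0.85036 eV, which rounds to -0.85 eV ✓

Therefore n = 16.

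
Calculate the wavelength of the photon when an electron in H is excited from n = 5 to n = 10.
3037.55044 nm

First, find the transition energy using E_n = -13.6057 / n² eV:
E_5 = -13.6057 / 5² = -0.54422800000 eV
E_10 = -13.6057 / 10² = -0.13605700000 eV

Photon energy: |ΔE| = |E_10 - E_5| = 0.40817100000 eV

Convert to wavelength using E = hc/λ with hc = 1239.84 eV·nm:
λ = hc/E = 1239.84 eV·nm / 0.40817100000 eV
λ = 3037.55044 nm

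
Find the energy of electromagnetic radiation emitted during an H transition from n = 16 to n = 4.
0.80 eV

The energy levels are E_n = -13.6057 eV / n².

Energy at n = 16: E_16 = -13.6057 / 16² = -0.05315 eV
Energy at n = 4: E_4 = -13.6057 / 4² = -0.85036 eV

For emission (electron falling to lower state), the photon energy is:
E_photon = E_16 - E_4 = |-0.05315 - (-0.85036)|
E_photon = 0.80 eV

This energy is carried away by the emitted photon.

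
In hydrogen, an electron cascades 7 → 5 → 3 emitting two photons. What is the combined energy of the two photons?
1.23408 eV

The energy levels of hydrogen are E_n = -13.6057 / n² eV.

First transition (7 → 5):
ΔE₁ = |E_5 - E_7|
ΔE₁ = |-0.54422800000 - (-0.27766734694)| = 0.26656065 eV

Second transition (5 → 3):
ΔE₂ = |E_3 - E_5|
ΔE₂ = |-1.51174444444 - (-0.54422800000)| = 0.96751644 eV

Total energy released:
E_total = ΔE₁ + ΔE₂ = 0.26656065 + 0.96751644 = 1.23408 eV

Note: This equals the direct transition 7 → 3: 1.23408 eV ✓
Energy is conserved regardless of the path taken.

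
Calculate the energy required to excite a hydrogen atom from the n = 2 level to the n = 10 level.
3.2654 eV

The energy levels of a hydrogen-like atom are E_n = -13.6057 eV / n².

Energy at n = 2: E_2 = -13.6057 / 2² = -3.4014250 eV
Energy at n = 10: E_10 = -13.6057 / 10² = -0.1360570 eV

The excitation energy is the difference:
ΔE = E_10 - E_2
ΔE = -0.1360570 - (-3.4014250)
ΔE = 3.2654 eV

Since this is positive, energy must be absorbed (photon absorption).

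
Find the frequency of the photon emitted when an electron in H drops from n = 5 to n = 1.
3.158e+15 Hz

First, find the transition energy:
E_5 = -13.6057 / 5² = -0.54423 eV
E_1 = -13.6057 / 1² = -13.60570 eV
|ΔE| = |E_1 - E_5| = 13.06147 eV

Convert to Joules: E = 13.06147 eV × (1.602177 × 10⁻¹⁹ J/eV) = 2.09268e-18 J

Using E = hf:
f = E/h = 2.09268e-18 J / (6.62607 × 10⁻³⁴ J·s)
f = 3.158e+15 Hz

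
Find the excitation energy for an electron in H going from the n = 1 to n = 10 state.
13.469643 eV

The energy levels of a hydrogen-like atom are E_n = -13.6057 eV / n².

Energy at n = 1: E_1 = -13.6057 / 1² = -13.605700000 eV
Energy at n = 10: E_10 = -13.6057 / 10² = -0.136057000 eV

The excitation energy is the difference:
ΔE = E_10 - E_1
ΔE = -0.136057000 - (-13.605700000)
ΔE = 13.469643 eV

Since this is positive, energy must be absorbed (photon absorption).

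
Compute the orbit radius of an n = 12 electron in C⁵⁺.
1.2700 nm (or 12.7003 Å)

The Bohr radius formula is:
r_n = n² a₀ / Z

where a₀ = 0.0529177 nm is the Bohr radius.

For C⁵⁺ (Z = 6) at n = 12:
r_12 = 12² × 0.0529177 nm / 6
r_12 = 144 × 0.0529177 nm / 6
r_12 = 7.62015 nm / 6
r_12 = 1.2700 nm

The electron orbits at approximately 1.2700 nm from the nucleus.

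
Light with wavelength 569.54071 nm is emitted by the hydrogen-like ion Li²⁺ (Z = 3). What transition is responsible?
n = 10 → n = 6

First, find the photon energy from the wavelength (hc = 1239.84 eV·nm):
E = hc/λ = 1239.84 eV·nm / 569.54071 nm = 2.1769120 eV

The energy levels of Li²⁺ satisfy E_n = -13.6057 × 3² / n² eV, so an emission n_i → n_f releases
ΔE = 13.6057 × 3² × (1/n_f² − 1/n_i²) eV.

Setting ΔE equal to the photon energy:
1/n_f² − 1/n_i² = 2.1769120 / (13.6057 × 3²) = 0.017777778

Since 1/n_i² must be positive, we need 1/n_f² > 0.017777778, i.e. n_f ≤ 7. For each allowed n_f, solve n_i = (1/n_f² − 0.017777778)^(−1/2) and check whether it is a whole number:
  n_f = 1: 1/n_i² = 1.000000000 − 0.017777778 = 0.982222222 → n_i = 1.009  (not an integer) ✗
  n_f = 2: 1/n_i² = 0.250000000 − 0.017777778 = 0.232222222 → n_i = 2.075  (not an integer) ✗
  n_f = 3: 1/n_i² = 0.111111111 − 0.017777778 = 0.093333333 → n_i = 3.273  (not an integer) ✗
  n_f = 4: 1/n_i² = 0.062500000 − 0.017777778 = 0.044722222 → n_i = 4.729  (not an integer) ✗
  n_f = 5: 1/n_i² = 0.040000000 − 0.017777778 = 0.022222222 → n_i = 6.708  (not an integer) ✗
  n_f = 6: 1/n_i² = 0.027777778 − 0.017777778 = 0.010000000 → n_i = 10.000  → integer, n_i = 10 ✓
  n_f = 7: 1/n_i² = 0.020408163 − 0.017777778 = 0.002630385 → n_i = 19.498  (not an integer) ✗

Only n_f = 6 gives an integer upper level, n_i = 10.

The transition is from n = 10 to n = 6 (emission).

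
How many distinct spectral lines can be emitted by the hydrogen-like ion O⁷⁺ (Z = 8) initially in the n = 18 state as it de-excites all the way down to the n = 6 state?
78

The electron can occupy levels n = 6, 7, ..., 18 during de-excitation — that is m = 18 - 6 + 1 = 13 distinct levels.

The number of distinct spectral lines equals the number of ways to choose 2 of these m levels (each pair gives one possible emission transition):

Number of lines = m(m-1)/2 = 13×12/2 = 78

These correspond to all possible transitions between the 13 levels:
18 → 17, 18 → 16, 18 → 15, 18 → 14, 18 → 13, 18 → 12, 18 → 11, 18 → 10...

Each transition produces a photon with a unique energy (and thus wavelength). This count does not depend on Z.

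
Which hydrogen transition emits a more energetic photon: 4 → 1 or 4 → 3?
4 → 1

Calculate the energy for each transition:

Transition 4 → 1:
ΔE₁ = |E_1 - E_4| = |-13.6057/1² - (-13.6057/4²)|
ΔE₁ = |-13.605700000 - (-0.850356250)| = 12.755344 eV

Transition 4 → 3:
ΔE₂ = |E_3 - E_4| = |-13.6057/3² - (-13.6057/4²)|
ΔE₂ = |-1.511744444 - (-0.850356250)| = 0.661388 eV

Since 12.755344 eV > 0.661388 eV, the transition 4 → 1 emits the more energetic photon.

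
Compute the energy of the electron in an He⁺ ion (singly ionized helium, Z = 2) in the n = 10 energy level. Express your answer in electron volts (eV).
-0.5442 eV

The energy levels of a hydrogen-like atom are given by:
E_n = -13.6057 Z² / n² eV  (with Z = 2 for He⁺)

For n = 10:
E_10 = -13.6057 × 2² / 10²
E_10 = -13.6057 × 4 / 100
E_10 = -0.5442 eV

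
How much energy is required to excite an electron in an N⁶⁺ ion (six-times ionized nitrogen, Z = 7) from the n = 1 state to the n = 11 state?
661.170 eV

The energy levels of a hydrogen-like atom are E_n = -13.6057 Z² eV / n².

Energy at n = 1: E_1 = -13.6057 × 7² / 1² = -666.679300 eV
Energy at n = 11: E_11 = -13.6057 × 7² / 11² = -5.509746 eV

The excitation energy is the difference:
ΔE = E_11 - E_1
ΔE = -5.509746 - (-666.679300)
ΔE = 661.170 eV

Since this is positive, energy must be absorbed (photon absorption).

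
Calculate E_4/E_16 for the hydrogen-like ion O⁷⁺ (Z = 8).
16.00

Using E_n = -13.6057 Z² / n² eV with Z = 8:

E_4 = -13.6057 × 8² / 4² = -870.7648 / 16 = -54.42280000 eV
E_16 = -13.6057 × 8² / 16² = -870.7648 / 256 = -3.40142500 eV

The ratio is:
E_4/E_16 = (-54.42280000) / (-3.40142500)
E_4/E_16 = (-870.7648/16) / (-870.7648/256)
E_4/E_16 = 256/16
E_4/E_16 = 16.00
(Note: the Z² factors cancel in the ratio.)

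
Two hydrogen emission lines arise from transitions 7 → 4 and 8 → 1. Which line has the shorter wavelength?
8 → 1

Calculate the energy for each transition:

Transition 7 → 4:
ΔE₁ = |E_4 - E_7| = |-13.6057/4² - (-13.6057/7²)|
ΔE₁ = |-0.85035625000 - (-0.27766734694)| = 0.57268890 eV

Transition 8 → 1:
ΔE₂ = |E_1 - E_8| = |-13.6057/1² - (-13.6057/8²)|
ΔE₂ = |-13.60570000000 - (-0.21258906250)| = 13.39311094 eV

Since 13.39311094 eV > 0.57268890 eV, the transition 8 → 1 emits the more energetic photon.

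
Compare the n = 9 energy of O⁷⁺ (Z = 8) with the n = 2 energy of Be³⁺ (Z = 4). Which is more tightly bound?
Be³⁺ at n = 2 (E = -54.4228 eV)

Using E_n = -13.6057 Z² / n² eV:

O⁷⁺ (Z = 8) at n = 9:
E = -13.6057 × 8² / 9² = -13.6057 × 64 / 81 = -10.7501827 eV

Be³⁺ (Z = 4) at n = 2:
E = -13.6057 × 4² / 2² = -13.6057 × 16 / 4 = -54.4228000 eV

Since -54.4228000 eV < -10.7501827 eV,
Be³⁺ at n = 2 is more tightly bound (requires more energy to ionize).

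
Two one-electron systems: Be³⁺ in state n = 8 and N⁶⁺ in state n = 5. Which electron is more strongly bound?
N⁶⁺ at n = 5 (E = -26.667 eV)

Using E_n = -13.6057 Z² / n² eV:

Be³⁺ (Z = 4) at n = 8:
E = -13.6057 × 4² / 8² = -13.6057 × 16 / 64 = -3.401425 eV

N⁶⁺ (Z = 7) at n = 5:
E = -13.6057 × 7² / 5² = -13.6057 × 49 / 25 = -26.667172 eV

Since -26.667172 eV < -3.401425 eV,
N⁶⁺ at n = 5 is more tightly bound (requires more energy to ionize).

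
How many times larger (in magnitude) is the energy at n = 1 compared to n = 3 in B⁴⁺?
9.000

Using E_n = -13.6057 Z² / n² eV with Z = 5:

E_1 = -13.6057 × 5² / 1² = -340.1425 / 1 = -340.142500000 eV
E_3 = -13.6057 × 5² / 3² = -340.1425 / 9 = -37.793611111 eV

The ratio is:
E_1/E_3 = (-340.142500000) / (-37.793611111)
E_1/E_3 = (-340.1425/1) / (-340.1425/9)
E_1/E_3 = 9/1
E_1/E_3 = 9.000
(Note: the Z² factors cancel in the ratio.)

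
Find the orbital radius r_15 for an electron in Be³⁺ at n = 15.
2.97662 nm (or 29.76622 Å)

The Bohr radius formula is:
r_n = n² a₀ / Z

where a₀ = 0.05291772 nm is the Bohr radius.

For Be³⁺ (Z = 4) at n = 15:
r_15 = 15² × 0.05291772 nm / 4
r_15 = 225 × 0.05291772 nm / 4
r_15 = 11.906487 nm / 4
r_15 = 2.97662 nm

The electron orbits at approximately 2.97662 nm from the nucleus.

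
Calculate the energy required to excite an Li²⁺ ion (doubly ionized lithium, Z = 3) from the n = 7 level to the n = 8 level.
0.59 eV

The energy levels of a hydrogen-like atom are E_n = -13.6057 Z² eV / n².

Energy at n = 7: E_7 = -13.6057 × 3² / 7² = -2.49901 eV
Energy at n = 8: E_8 = -13.6057 × 3² / 8² = -1.91330 eV

The excitation energy is the difference:
ΔE = E_8 - E_7
ΔE = -1.91330 - (-2.49901)
ΔE = 0.59 eV

Since this is positive, energy must be absorbed (photon absorption).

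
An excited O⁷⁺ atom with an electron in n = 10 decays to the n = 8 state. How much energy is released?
4.898 eV

The energy levels are E_n = -13.6057 Z² eV / n².

Energy at n = 10: E_10 = -13.6057 × 8² / 10² = -8.707648 eV
Energy at n = 8: E_8 = -13.6057 × 8² / 8² = -13.605700 eV

For emission (electron falling to lower state), the photon energy is:
E_photon = E_10 - E_8 = |-8.707648 - (-13.605700)|
E_photon = 4.898 eV

This energy is carried away by the emitted photon.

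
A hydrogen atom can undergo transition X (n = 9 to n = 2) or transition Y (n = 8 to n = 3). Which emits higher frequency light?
9 → 2

Calculate the energy for each transition:

Transition 9 → 2:
ΔE₁ = |E_2 - E_9| = |-13.6057/2² - (-13.6057/9²)|
ΔE₁ = |-3.4014250000 - (-0.1679716049)| = 3.2334534 eV

Transition 8 → 3:
ΔE₂ = |E_3 - E_8| = |-13.6057/3² - (-13.6057/8²)|
ΔE₂ = |-1.5117444444 - (-0.2125890625)| = 1.2991554 eV

Since 3.2334534 eV > 1.2991554 eV, the transition 9 → 2 emits the more energetic photon.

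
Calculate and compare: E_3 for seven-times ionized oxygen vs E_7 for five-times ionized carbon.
O⁷⁺ at n = 3 (E = -96.752 eV)

Using E_n = -13.6057 Z² / n² eV:

O⁷⁺ (Z = 8) at n = 3:
E = -13.6057 × 8² / 3² = -13.6057 × 64 / 9 = -96.751644 eV

C⁵⁺ (Z = 6) at n = 7:
E = -13.6057 × 6² / 7² = -13.6057 × 36 / 49 = -9.996024 eV

Since -96.751644 eV < -9.996024 eV,
O⁷⁺ at n = 3 is more tightly bound (requires more energy to ionize).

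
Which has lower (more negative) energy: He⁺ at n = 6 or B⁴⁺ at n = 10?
B⁴⁺ at n = 10 (E = -3.4014 eV)

Using E_n = -13.6057 Z² / n² eV:

He⁺ (Z = 2) at n = 6:
E = -13.6057 × 2² / 6² = -13.6057 × 4 / 36 = -1.5117444 eV

B⁴⁺ (Z = 5) at n = 10:
E = -13.6057 × 5² / 10² = -13.6057 × 25 / 100 = -3.4014250 eV

Since -3.4014250 eV < -1.5117444 eV,
B⁴⁺ at n = 10 is more tightly bound (requires more energy to ionize).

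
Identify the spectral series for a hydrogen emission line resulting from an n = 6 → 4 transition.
Brackett series

The spectral series in hydrogen are named based on the final (lower) energy level:
- Lyman series: n_final = 1 (ultraviolet)
- Balmer series: n_final = 2 (visible/near-UV)
- Paschen series: n_final = 3 (infrared)
- Brackett series: n_final = 4 (infrared)
- Pfund series: n_final = 5 (far infrared)

Since this transition ends at n = 4, it belongs to the Brackett series.

For reference, this 6 → 4 line has photon energy
ΔE = 13.6057 eV × (1/4² - 1/6²) = 0.472420139 eV,
corresponding to wavelength λ = hc/ΔE = 1239.84 eV·nm / 0.472420139 eV = 2624.444 nm in the infrared region.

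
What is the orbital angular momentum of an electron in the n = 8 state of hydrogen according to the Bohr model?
8.4366e-34 J·s (or 8ℏ)

In the Bohr model, angular momentum is quantized:
L = nℏ

where ℏ = h/(2π) = 1.054572e-34 J·s

For n = 8:
L = 8 × 1.054572e-34 J·s
L = 8.4366e-34 J·s

This can also be written as L = 8ℏ.
The angular momentum is an integer multiple of the reduced Planck constant.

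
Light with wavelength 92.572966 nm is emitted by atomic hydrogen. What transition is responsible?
n = 8 → n = 1

First, find the photon energy from the wavelength (hc = 1239.84 eV·nm):
E = hc/λ = 1239.84 eV·nm / 92.572966 nm = 13.393111 eV

The energy levels of hydrogen satisfy E_n = -13.6057 / n² eV, so an emission n_i → n_f releases
ΔE = 13.6057 × (1/n_f² − 1/n_i²) eV.

Setting ΔE equal to the photon energy:
1/n_f² − 1/n_i² = 13.393111 / 13.6057 = 0.98437500

Since 1/n_i² must be positive, we need 1/n_f² > 0.98437500, i.e. n_f ≤ 1. For each allowed n_f, solve n_i = (1/n_f² − 0.98437500)^(−1/2) and check whether it is a whole number:
  n_f = 1: 1/n_i² = 1.00000000 − 0.98437500 = 0.01562500 → n_i = 8.000  → integer, n_i = 8 ✓

Only n_f = 1 gives an integer upper level, n_i = 8.

The transition is from n = 8 to n = 1 (emission).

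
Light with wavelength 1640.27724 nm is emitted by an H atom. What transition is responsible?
n = 12 → n = 4

First, find the photon energy from the wavelength (hc = 1239.84 eV·nm):
E = hc/λ = 1239.84 eV·nm / 1640.27724 nm = 0.75587222 eV

The energy levels of hydrogen satisfy E_n = -13.6057 / n² eV, so an emission n_i → n_f releases
ΔE = 13.6057 × (1/n_f² − 1/n_i²) eV.

Setting ΔE equal to the photon energy:
1/n_f² − 1/n_i² = 0.75587222 / 13.6057 = 0.055555555

Since 1/n_i² must be positive, we need 1/n_f² > 0.055555555, i.e. n_f ≤ 4. For each allowed n_f, solve n_i = (1/n_f² − 0.055555555)^(−1/2) and check whether it is a whole number:
  n_f = 1: 1/n_i² = 1.000000000 − 0.055555555 = 0.944444445 → n_i = 1.029  (not an integer) ✗
  n_f = 2: 1/n_i² = 0.250000000 − 0.055555555 = 0.194444445 → n_i = 2.268  (not an integer) ✗
  n_f = 3: 1/n_i² = 0.111111111 − 0.055555555 = 0.055555556 → n_i = 4.243  (not an integer) ✗
  n_f = 4: 1/n_i² = 0.062500000 − 0.055555555 = 0.006944445 → n_i = 12.000  → integer, n_i = 12 ✓

Only n_f = 4 gives an integer upper level, n_i = 12.

The transition is from n = 12 to n = 4 (emission).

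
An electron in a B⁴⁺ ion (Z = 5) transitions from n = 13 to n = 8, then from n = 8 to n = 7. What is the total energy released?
4.929006 eV

The energy levels of B⁴⁺ are E_n = -13.6057 × 5² / n² eV.

First transition (13 → 8):
ΔE₁ = |E_8 - E_13|
ΔE₁ = |-5.314726562500 - (-2.012677514793)| = 3.302049048 eV

Second transition (8 → 7):
ΔE₂ = |E_7 - E_8|
ΔE₂ = |-6.941683673469 - (-5.314726562500)| = 1.626957111 eV

Total energy released:
E_total = ΔE₁ + ΔE₂ = 3.302049048 + 1.626957111 = 4.929006 eV

Note: This equals the direct transition 13 → 7: 4.929006 eV ✓
Energy is conserved regardless of the path taken.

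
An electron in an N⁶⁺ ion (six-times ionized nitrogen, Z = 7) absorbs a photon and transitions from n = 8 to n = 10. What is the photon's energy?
3.75 eV

The energy levels of a hydrogen-like atom are E_n = -13.6057 Z² eV / n².

Energy at n = 8: E_8 = -13.6057 × 7² / 8² = -10.41686 eV
Energy at n = 10: E_10 = -13.6057 × 7² / 10² = -6.66679 eV

The excitation energy is the difference:
ΔE = E_10 - E_8
ΔE = -6.66679 - (-10.41686)
ΔE = 3.75 eV

Since this is positive, energy must be absorbed (photon absorption).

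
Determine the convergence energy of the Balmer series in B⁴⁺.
85.036 eV

The series limit corresponds to the transition from n = ∞ to n = 2.
This is the highest energy (shortest wavelength) transition in the Balmer series.

E_∞ = 0 eV
E_2 = -13.6057 × 5² / 2² = -85.036 eV

Energy at series limit:
ΔE = E_∞ - E_2 = 0 - (-85.036) = 85.036 eV

This energy equals the ionization energy from the n = 2 state of B⁴⁺.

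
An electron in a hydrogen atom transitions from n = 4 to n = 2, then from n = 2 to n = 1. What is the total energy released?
12.7553 eV

The energy levels of hydrogen are E_n = -13.6057 / n² eV.

First transition (4 → 2):
ΔE₁ = |E_2 - E_4|
ΔE₁ = |-3.4014250000 - (-0.8503562500)| = 2.5510688 eV

Second transition (2 → 1):
ΔE₂ = |E_1 - E_2|
ΔE₂ = |-13.6057000000 - (-3.4014250000)| = 10.2042750 eV

Total energy released:
E_total = ΔE₁ + ΔE₂ = 2.5510688 + 10.2042750 = 12.7553 eV

Note: This equals the direct transition 4 → 1: 12.7553 eV ✓
Energy is conserved regardless of the path taken.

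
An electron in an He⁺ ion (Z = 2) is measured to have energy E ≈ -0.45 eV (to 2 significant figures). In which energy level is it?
n = 11

The exact energy levels follow E_n = -13.6057 Z² / n² eV with Z = 2.

The measured value (-0.45 eV) is reported to only 2 significant figures, so we must test candidate n values and see which one matches to that precision.

Candidate energies:
  n = 9:  E = -13.6057 × 2² / 9² = -0.67189 eV
  n = 10:  E = -13.6057 × 2² / 10² = -0.54423 eV
  n = 11:  E = -13.6057 × 2² / 11² = -0.44978 eV  ← matches
  n = 12:  E = -13.6057 × 2² / 12² = -0.37794 eV
  n = 13:  E = -13.6057 × 2² / 13² = -0.32203 eV

Checking against the measurement of -0.45 eV (2 sig figs), only n = 11 agrees:
E_11 = -0.44978 eV, which rounds to -0.45 eV ✓

Therefore n = 11.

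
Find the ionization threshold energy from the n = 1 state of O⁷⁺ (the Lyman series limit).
870.765 eV

The series limit corresponds to the transition from n = ∞ to n = 1.
This is the highest energy (shortest wavelength) transition in the Lyman series.

E_∞ = 0 eV
E_1 = -13.6057 × 8² / 1² = -870.765 eV

Energy at series limit:
ΔE = E_∞ - E_1 = 0 - (-870.765) = 870.765 eV

This energy equals the ionization energy from the n = 1 state of O⁷⁺.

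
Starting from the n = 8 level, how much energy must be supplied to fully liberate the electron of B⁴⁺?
5.31473 eV

The ionization energy is the energy needed to remove the electron completely (n → ∞).

For a hydrogen-like ion with Z = 5, E_n = -13.6057 Z² / n² eV.

At n = 8: E_8 = -13.6057 × 5² / 8² = -5.31472656 eV
At n = ∞: E_∞ = 0 eV

Ionization energy = E_∞ - E_8 = 0 - (-5.31472656) = 5.31472656 eV
Ionization energy ≈ 5.31473 eV

This is also called the binding energy of the electron in state n = 8.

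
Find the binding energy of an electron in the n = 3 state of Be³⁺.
24.1879 eV

The ionization energy is the energy needed to remove the electron completely (n → ∞).

For a hydrogen-like ion with Z = 4, E_n = -13.6057 Z² / n² eV.

At n = 3: E_3 = -13.6057 × 4² / 3² = -24.1879111 eV
At n = ∞: E_∞ = 0 eV

Ionization energy = E_∞ - E_3 = 0 - (-24.1879111) = 24.1879111 eV
Ionization energy ≈ 24.1879 eV

This is also called the binding energy of the electron in state n = 3.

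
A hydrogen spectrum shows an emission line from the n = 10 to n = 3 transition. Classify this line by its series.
Paschen series

The spectral series in hydrogen are named based on the final (lower) energy level:
- Lyman series: n_final = 1 (ultraviolet)
- Balmer series: n_final = 2 (visible/near-UV)
- Paschen series: n_final = 3 (infrared)
- Brackett series: n_final = 4 (infrared)
- Pfund series: n_final = 5 (far infrared)

Since this transition ends at n = 3, it belongs to the Paschen series.

For reference, this 10 → 3 line has photon energy
ΔE = 13.6057 eV × (1/3² - 1/10²) = 1.37568744 eV,
corresponding to wavelength λ = hc/ΔE = 1239.84 eV·nm / 1.37568744 eV = 901.2512 nm in the infrared region.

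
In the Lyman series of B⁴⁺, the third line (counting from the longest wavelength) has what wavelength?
3.888065 nm

The lines of a series are numbered from the longest wavelength (smallest ΔE) outward; the third line is the transition from n = n_f + 3 to n_f.
The Lyman series has all transitions ending at n_f = 1.

For B⁴⁺ (Z = 5), the third line (γ-line) is the jump from n = 4 to n = 1:
E_4 = -13.6057 × 5² / 4² = -21.25890625 eV
E_1 = -13.6057 × 5² / 1² = -340.14250000 eV
ΔE = E_4 - E_1 = 318.88359375 eV

λ = hc/E = 1239.84 eV·nm / 318.88359375 eV
λ = 3.888065 nm

This is the γ-line of the Lyman series in B⁴⁺.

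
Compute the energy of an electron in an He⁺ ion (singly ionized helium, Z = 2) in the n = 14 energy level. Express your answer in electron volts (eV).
-0.28 eV

The energy levels of a hydrogen-like atom are given by:
E_n = -13.6057 Z² / n² eV  (with Z = 2 for He⁺)

For n = 14:
E_14 = -13.6057 × 2² / 14²
E_14 = -13.6057 × 4 / 196
E_14 = -0.28 eV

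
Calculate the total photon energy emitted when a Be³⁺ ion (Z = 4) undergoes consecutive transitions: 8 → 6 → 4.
10.20 eV

The energy levels of Be³⁺ are E_n = -13.6057 × 4² / n² eV.

First transition (8 → 6):
ΔE₁ = |E_6 - E_8|
ΔE₁ = |-6.04697778 - (-3.40142500)| = 2.64555 eV

Second transition (6 → 4):
ΔE₂ = |E_4 - E_6|
ΔE₂ = |-13.60570000 - (-6.04697778)| = 7.55872 eV

Total energy released:
E_total = ΔE₁ + ΔE₂ = 2.64555 + 7.55872 = 10.20 eV

Note: This equals the direct transition 8 → 4: 10.20 eV ✓
Energy is conserved regardless of the path taken.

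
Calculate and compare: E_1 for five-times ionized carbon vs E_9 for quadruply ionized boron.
C⁵⁺ at n = 1 (E = -489.805200 eV)

Using E_n = -13.6057 Z² / n² eV:

C⁵⁺ (Z = 6) at n = 1:
E = -13.6057 × 6² / 1² = -13.6057 × 36 / 1 = -489.805200000 eV

B⁴⁺ (Z = 5) at n = 9:
E = -13.6057 × 5² / 9² = -13.6057 × 25 / 81 = -4.199290123 eV

Since -489.805200000 eV < -4.199290123 eV,
C⁵⁺ at n = 1 is more tightly bound (requires more energy to ionize).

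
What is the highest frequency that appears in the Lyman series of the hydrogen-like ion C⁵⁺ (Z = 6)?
1.1843e+17 Hz

The series limit corresponds to the transition from n = ∞ to n = 1.
This is the highest energy (shortest wavelength) transition in the Lyman series.

E_∞ = 0 eV
E_1 = -13.6057 × 6² / 1² = -489.8052000 eV

Energy at series limit:
ΔE = E_∞ - E_1 = 0 - (-489.8052000) = 489.8052000 eV
E = 489.8052000 eV × (1.602177 × 10⁻¹⁹ J/eV) = 7.847546e-17 J
f = E/h = 7.847546e-17 J / (6.62607 × 10⁻³⁴ J·s) = 1.1843e+17 Hz

This energy equals the ionization energy from the n = 1 state of C⁵⁺.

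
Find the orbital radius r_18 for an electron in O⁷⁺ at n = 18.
2.1432 nm (or 21.4317 Å)

The Bohr radius formula is:
r_n = n² a₀ / Z

where a₀ = 0.0529177 nm is the Bohr radius.

For O⁷⁺ (Z = 8) at n = 18:
r_18 = 18² × 0.0529177 nm / 8
r_18 = 324 × 0.0529177 nm / 8
r_18 = 17.14533 nm / 8
r_18 = 2.1432 nm

The electron orbits at approximately 2.1432 nm from the nucleus.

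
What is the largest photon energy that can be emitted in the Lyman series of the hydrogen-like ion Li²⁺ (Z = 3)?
122.451300 eV

The series limit corresponds to the transition from n = ∞ to n = 1.
This is the highest energy (shortest wavelength) transition in the Lyman series.

E_∞ = 0 eV
E_1 = -13.6057 × 3² / 1² = -122.451300 eV

Energy at series limit:
ΔE = E_∞ - E_1 = 0 - (-122.451300) = 122.451300 eV

This energy equals the ionization energy from the n = 1 state of Li²⁺.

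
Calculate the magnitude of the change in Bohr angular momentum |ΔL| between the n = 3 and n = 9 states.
6.3274e-34 J·s (or 6ℏ)

In the Bohr model, L_n = nℏ where ℏ = 1.054572e-34 J·s.

L_9 = 9ℏ = 9.491148e-34 J·s
L_3 = 3ℏ = 3.163716e-34 J·s

ΔL = L_9 - L_3 = (9 - 3)ℏ = 6ℏ
ΔL = 6 × 1.054572e-34 J·s = 6.3274e-34 J·s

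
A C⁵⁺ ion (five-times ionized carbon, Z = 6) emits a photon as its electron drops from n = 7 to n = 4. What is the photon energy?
20.617 eV

The energy levels are E_n = -13.6057 Z² eV / n².

Energy at n = 7: E_7 = -13.6057 × 6² / 7² = -9.996024 eV
Energy at n = 4: E_4 = -13.6057 × 6² / 4² = -30.612825 eV

For emission (electron falling to lower state), the photon energy is:
E_photon = E_7 - E_4 = |-9.996024 - (-30.612825)|
E_photon = 20.617 eV

This energy is carried away by the emitted photon.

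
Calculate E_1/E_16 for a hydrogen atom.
256.0000

Using E_n = -13.6057 Z² / n² eV with Z = 1:

E_1 = -13.6057 / 1² = -13.6057 / 1 = -13.6057000000 eV
E_16 = -13.6057 / 16² = -13.6057 / 256 = -0.0531472656 eV

The ratio is:
E_1/E_16 = (-13.6057000000) / (-0.0531472656)
E_1/E_16 = (-13.6057/1) / (-13.6057/256)
E_1/E_16 = 256/1
E_1/E_16 = 256.0000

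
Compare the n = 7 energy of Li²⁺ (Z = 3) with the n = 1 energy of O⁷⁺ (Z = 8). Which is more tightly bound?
O⁷⁺ at n = 1 (E = -870.765 eV)

Using E_n = -13.6057 Z² / n² eV:

Li²⁺ (Z = 3) at n = 7:
E = -13.6057 × 3² / 7² = -13.6057 × 9 / 49 = -2.499006 eV

O⁷⁺ (Z = 8) at n = 1:
E = -13.6057 × 8² / 1² = -13.6057 × 64 / 1 = -870.764800 eV

Since -870.764800 eV < -2.499006 eV,
O⁷⁺ at n = 1 is more tightly bound (requires more energy to ionize).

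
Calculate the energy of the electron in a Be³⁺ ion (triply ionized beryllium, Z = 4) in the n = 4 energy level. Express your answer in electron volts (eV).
-13.60570 eV

The energy levels of a hydrogen-like atom are given by:
E_n = -13.6057 Z² / n² eV  (with Z = 4 for Be³⁺)

For n = 4:
E_4 = -13.6057 × 4² / 4²
E_4 = -13.6057 × 16 / 16
E_4 = -13.60570 eV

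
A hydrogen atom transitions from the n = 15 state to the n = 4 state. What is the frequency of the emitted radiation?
1.910e+14 Hz

First, find the transition energy:
E_15 = -13.6057 / 15² = -0.0604698 eV
E_4 = -13.6057 / 4² = -0.8503563 eV
|ΔE| = |E_4 - E_15| = 0.7898865 eV

Convert to Joules: E = 0.7898865 eV × (1.602177 × 10⁻¹⁹ J/eV) = 1.26554e-19 J

Using E = hf:
f = E/h = 1.26554e-19 J / (6.62607 × 10⁻³⁴ J·s)
f = 1.910e+14 Hz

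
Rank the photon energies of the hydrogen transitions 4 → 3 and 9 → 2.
9 → 2

Calculate the energy for each transition:

Transition 4 → 3:
ΔE₁ = |E_3 - E_4| = |-13.6057/3² - (-13.6057/4²)|
ΔE₁ = |-1.5117444444 - (-0.8503562500)| = 0.6613882 eV

Transition 9 → 2:
ΔE₂ = |E_2 - E_9| = |-13.6057/2² - (-13.6057/9²)|
ΔE₂ = |-3.4014250000 - (-0.1679716049)| = 3.2334534 eV

Since 3.2334534 eV > 0.6613882 eV, the transition 9 → 2 emits the more energetic photon.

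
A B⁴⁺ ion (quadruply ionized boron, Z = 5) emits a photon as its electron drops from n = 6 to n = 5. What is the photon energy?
4.1573 eV

The energy levels are E_n = -13.6057 Z² eV / n².

Energy at n = 6: E_6 = -13.6057 × 5² / 6² = -9.4484028 eV
Energy at n = 5: E_5 = -13.6057 × 5² / 5² = -13.6057000 eV

For emission (electron falling to lower state), the photon energy is:
E_photon = E_6 - E_5 = |-9.4484028 - (-13.6057000)|
E_photon = 4.1573 eV

This energy is carried away by the emitted photon.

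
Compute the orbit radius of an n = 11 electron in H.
6.4030 nm (or 64.0304 Å)

The Bohr radius formula is:
r_n = n² a₀ / Z

where a₀ = 0.0529177 nm is the Bohr radius.

For H (Z = 1) at n = 11:
r_11 = 11² × 0.0529177 nm / 1
r_11 = 121 × 0.0529177 nm / 1
r_11 = 6.40304 nm / 1
r_11 = 6.4030 nm

The electron orbits at approximately 6.4030 nm from the nucleus.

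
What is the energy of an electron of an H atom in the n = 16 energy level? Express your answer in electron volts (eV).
-0.053147 eV

The energy levels of a hydrogen-like atom are given by:
E_n = -13.6057 eV / n²

For n = 16:
E_16 = -13.6057 eV / 16²
E_16 = -13.6057 eV / 256
E_16 = -0.053147 eV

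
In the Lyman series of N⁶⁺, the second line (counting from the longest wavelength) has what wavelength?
2.09 nm

The lines of a series are numbered from the longest wavelength (smallest ΔE) outward; the second line is the transition from n = n_f + 2 to n_f.
The Lyman series has all transitions ending at n_f = 1.

For N⁶⁺ (Z = 7), the second line (β-line) is the jump from n = 3 to n = 1:
E_3 = -13.6057 × 7² / 3² = -74.0755 eV
E_1 = -13.6057 × 7² / 1² = -666.6793 eV
ΔE = E_3 - E_1 = 592.6038 eV

λ = hc/E = 1239.84 eV·nm / 592.6038 eV
λ = 2.09 nm

This is the β-line of the Lyman series in N⁶⁺.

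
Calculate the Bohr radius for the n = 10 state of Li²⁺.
1.7639 nm (or 17.6392 Å)

The Bohr radius formula is:
r_n = n² a₀ / Z

where a₀ = 0.0529177 nm is the Bohr radius.

For Li²⁺ (Z = 3) at n = 10:
r_10 = 10² × 0.0529177 nm / 3
r_10 = 100 × 0.0529177 nm / 3
r_10 = 5.29177 nm / 3
r_10 = 1.7639 nm

The electron orbits at approximately 1.7639 nm from the nucleus.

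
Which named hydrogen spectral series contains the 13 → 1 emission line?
Lyman series

The spectral series in hydrogen are named based on the final (lower) energy level:
- Lyman series: n_final = 1 (ultraviolet)
- Balmer series: n_final = 2 (visible/near-UV)
- Paschen series: n_final = 3 (infrared)
- Brackett series: n_final = 4 (infrared)
- Pfund series: n_final = 5 (far infrared)

Since this transition ends at n = 1, it belongs to the Lyman series.

For reference, this 13 → 1 line has photon energy
ΔE = 13.6057 eV × (1/1² - 1/13²) = 13.525193 eV,
corresponding to wavelength λ = hc/ΔE = 1239.84 eV·nm / 13.525193 eV = 91.6689 nm in the ultraviolet region.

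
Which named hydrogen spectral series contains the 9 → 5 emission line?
Pfund series

The spectral series in hydrogen are named based on the final (lower) energy level:
- Lyman series: n_final = 1 (ultraviolet)
- Balmer series: n_final = 2 (visible/near-UV)
- Paschen series: n_final = 3 (infrared)
- Brackett series: n_final = 4 (infrared)
- Pfund series: n_final = 5 (far infrared)

Since this transition ends at n = 5, it belongs to the Pfund series.

For reference, this 9 → 5 line has photon energy
ΔE = 13.6057 eV × (1/5² - 1/9²) = 0.37625640 eV,
corresponding to wavelength λ = hc/ΔE = 1239.84 eV·nm / 0.37625640 eV = 3295.20 nm in the far infrared region.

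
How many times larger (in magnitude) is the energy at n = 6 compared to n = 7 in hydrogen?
1.36

Using E_n = -13.6057 Z² / n² eV with Z = 1:

E_6 = -13.6057 / 6² = -13.6057 / 36 = -0.37793611 eV
E_7 = -13.6057 / 7² = -13.6057 / 49 = -0.27766735 eV

The ratio is:
E_6/E_7 = (-0.37793611) / (-0.27766735)
E_6/E_7 = (-13.6057/36) / (-13.6057/49)
E_6/E_7 = 49/36
E_6/E_7 = 1.36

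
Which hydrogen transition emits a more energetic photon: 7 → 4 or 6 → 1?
6 → 1

Calculate the energy for each transition:

Transition 7 → 4:
ΔE₁ = |E_4 - E_7| = |-13.6057/4² - (-13.6057/7²)|
ΔE₁ = |-0.8503562500 - (-0.2776673469)| = 0.5726889 eV

Transition 6 → 1:
ΔE₂ = |E_1 - E_6| = |-13.6057/1² - (-13.6057/6²)|
ΔE₂ = |-13.6057000000 - (-0.3779361111)| = 13.2277639 eV

Since 13.2277639 eV > 0.5726889 eV, the transition 6 → 1 emits the more energetic photon.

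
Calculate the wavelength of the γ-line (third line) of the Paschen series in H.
1093.5182 nm

The lines of a series are numbered from the longest wavelength (smallest ΔE) outward; the third line is the transition from n = n_f + 3 to n_f.
The Paschen series has all transitions ending at n_f = 3.

For H, the third line (γ-line) is the jump from n = 6 to n = 3:
E_6 = -13.6057 / 6² = -0.377936111 eV
E_3 = -13.6057 / 3² = -1.511744444 eV
ΔE = E_6 - E_3 = 1.133808333 eV

λ = hc/E = 1239.84 eV·nm / 1.133808333 eV
λ = 1093.5182 nm

This is the γ-line of the Paschen series in H.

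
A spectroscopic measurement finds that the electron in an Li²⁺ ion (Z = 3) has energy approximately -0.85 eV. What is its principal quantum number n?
n = 12

The exact energy levels follow E_n = -13.6057 Z² / n² eV with Z = 3.

The measured value (-0.85 eV) is reported to only 2 significant figures, so we must test candidate n values and see which one matches to that precision.

Candidate energies:
  n = 10:  E = -13.6057 × 3² / 10² = -1.224513 eV
  n = 11:  E = -13.6057 × 3² / 11² = -1.011994 eV
  n = 12:  E = -13.6057 × 3² / 12² = -0.850356 eV  ← matches
  n = 13:  E = -13.6057 × 3² / 13² = -0.724564 eV
  n = 14:  E = -13.6057 × 3² / 14² = -0.624752 eV

Checking against the measurement of -0.85 eV (2 sig figs), only n = 12 agrees:
E_12 = -0.850356 eV, which rounds to -0.85 eV ✓

Therefore n = 12.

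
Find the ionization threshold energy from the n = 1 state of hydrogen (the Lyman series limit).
13.6057 eV

The series limit corresponds to the transition from n = ∞ to n = 1.
This is the highest energy (shortest wavelength) transition in the Lyman series.

E_∞ = 0 eV
E_1 = -13.6057 / 1² = -13.6057 eV

Energy at series limit:
ΔE = E_∞ - E_1 = 0 - (-13.6057) = 13.6057 eV

This energy equals the ionization energy from the n = 1 state of hydrogen.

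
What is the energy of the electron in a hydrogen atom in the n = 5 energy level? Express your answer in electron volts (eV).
-0.5442 eV

The energy levels of a hydrogen-like atom are given by:
E_n = -13.6057 eV / n²

For n = 5:
E_5 = -13.6057 eV / 5²
E_5 = -13.6057 eV / 25
E_5 = -0.5442 eV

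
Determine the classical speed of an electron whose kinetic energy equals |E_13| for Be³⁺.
6.73136e+05 m/s (or 0.22% of c)

The binding energy at n = 13 for Be³⁺ is:
E_13 = -13.6057 × 4²/13² = -1.28811361 eV
|E_13| = 1.28811361 eV

Convert to Joules:
KE = 1.28811361 eV × (1.602177 × 10⁻¹⁹ J/eV) = 2.0637860e-19 J

Using KE = ½mv²:
v = √(2·KE/m_e)
v = √(2 × 2.0637860e-19 J / 9.10938 × 10⁻³¹ kg)
v = 6.73136e+05 m/s

This is approximately 0.22% the speed of light.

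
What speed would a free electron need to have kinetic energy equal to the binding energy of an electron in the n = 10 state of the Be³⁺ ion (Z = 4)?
8.75e+05 m/s (or 0.29189% of c)

The binding energy at n = 10 for Be³⁺ is:
E_10 = -13.6057 × 4²/10² = -2.1769120 eV
|E_10| = 2.1769120 eV

Convert to Joules:
KE = 2.1769120 eV × (1.602177 × 10⁻¹⁹ J/eV) = 3.4878e-19 J

Using KE = ½mv²:
v = √(2·KE/m_e)
v = √(2 × 3.4878e-19 J / 9.10938 × 10⁻³¹ kg)
v = 8.75e+05 m/s

This is approximately 0.29189% the speed of light.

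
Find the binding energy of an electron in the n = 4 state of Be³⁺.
13.60570 eV

The ionization energy is the energy needed to remove the electron completely (n → ∞).

For a hydrogen-like ion with Z = 4, E_n = -13.6057 Z² / n² eV.

At n = 4: E_4 = -13.6057 × 4² / 4² = -13.60570000 eV
At n = ∞: E_∞ = 0 eV

Ionization energy = E_∞ - E_4 = 0 - (-13.60570000) = 13.60570000 eV
Ionization energy ≈ 13.60570 eV

This is also called the binding energy of the electron in state n = 4.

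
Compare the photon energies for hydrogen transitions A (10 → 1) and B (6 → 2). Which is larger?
10 → 1

Calculate the energy for each transition:

Transition 10 → 1:
ΔE₁ = |E_1 - E_10| = |-13.6057/1² - (-13.6057/10²)|
ΔE₁ = |-13.60570000000 - (-0.13605700000)| = 13.46964300 eV

Transition 6 → 2:
ΔE₂ = |E_2 - E_6| = |-13.6057/2² - (-13.6057/6²)|
ΔE₂ = |-3.40142500000 - (-0.37793611111)| = 3.02348889 eV

Since 13.46964300 eV > 3.02348889 eV, the transition 10 → 1 emits the more energetic photon.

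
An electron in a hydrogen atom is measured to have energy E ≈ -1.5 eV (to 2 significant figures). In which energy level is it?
n = 3

The exact energy levels follow E_n = -13.6057 eV / n².

The measured value (-1.5 eV) is reported to only 2 significant figures, so we must test candidate n values and see which one matches to that precision.

Candidate energies:
  n = 1:  E = -13.6057/1² = -13.60570 eV
  n = 2:  E = -13.6057/2² = -3.40143 eV
  n = 3:  E = -13.6057/3² = -1.51174 eV  ← matches
  n = 4:  E = -13.6057/4² = -0.85036 eV
  n = 5:  E = -13.6057/5² = -0.54423 eV

Checking against the measurement of -1.5 eV (2 sig figs), only n = 3 agrees:
E_3 = -1.51174 eV, which rounds to -1.5 eV ✓

Therefore n = 3.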